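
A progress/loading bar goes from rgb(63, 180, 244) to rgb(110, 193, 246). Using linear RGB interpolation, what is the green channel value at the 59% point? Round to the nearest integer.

188

G = 180 + 0.59 × (193 − 180) = 187.67 → 188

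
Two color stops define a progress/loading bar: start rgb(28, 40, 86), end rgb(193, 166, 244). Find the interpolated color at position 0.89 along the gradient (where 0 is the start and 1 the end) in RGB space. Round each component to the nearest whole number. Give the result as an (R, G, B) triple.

R = 28 + 0.89 × (193 − 28) = 28 + 0.89 × 165 = 174.85 → 175
G = 40 + 0.89 × (166 − 40) = 40 + 0.89 × 126 = 152.14 → 152
B = 86 + 0.89 × (244 − 86) = 86 + 0.89 × 158 = 226.62 → 227

(175, 152, 227)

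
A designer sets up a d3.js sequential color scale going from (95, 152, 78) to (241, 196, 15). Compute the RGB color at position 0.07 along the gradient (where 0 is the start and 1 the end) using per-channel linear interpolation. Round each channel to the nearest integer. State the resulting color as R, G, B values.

(105, 155, 74)

R = 95 + 0.07 × (241 − 95) = 95 + 0.07 × 146 = 105.22 → 105
G = 152 + 0.07 × (196 − 152) = 152 + 0.07 × 44 = 155.08 → 155
B = 78 + 0.07 × (15 − 78) = 78 + 0.07 × -63 = 73.59 → 74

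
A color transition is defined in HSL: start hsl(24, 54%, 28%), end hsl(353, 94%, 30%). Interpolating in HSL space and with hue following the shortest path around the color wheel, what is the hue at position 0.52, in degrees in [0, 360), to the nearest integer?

Hue: 353 − 24 = 329°, but |329| > 180 so the shorter arc goes the other way: Δh = 329 − 360 = -31°.
H = 24 + 0.52 × (-31) = 7.88 → 8°

8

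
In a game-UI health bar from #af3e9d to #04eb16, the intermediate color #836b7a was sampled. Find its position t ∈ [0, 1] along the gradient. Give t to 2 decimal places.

0.26

Invert the lerp on the G channel (largest span, 173): t = (107 − 62) / (235 − 62) = 45/173 = 0.26012.
Check on R: (131 − 175)/(4 − 175) = 0.2573 ✓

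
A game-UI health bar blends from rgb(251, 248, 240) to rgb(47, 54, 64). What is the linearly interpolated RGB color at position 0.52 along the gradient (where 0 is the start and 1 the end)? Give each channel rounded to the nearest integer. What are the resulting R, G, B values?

R = 251 + 0.52 × (47 − 251) = 251 + 0.52 × -204 = 144.92 → 145
G = 248 + 0.52 × (54 − 248) = 248 + 0.52 × -194 = 147.12 → 147
B = 240 + 0.52 × (64 − 240) = 240 + 0.52 × -176 = 148.48 → 148

(145, 147, 148)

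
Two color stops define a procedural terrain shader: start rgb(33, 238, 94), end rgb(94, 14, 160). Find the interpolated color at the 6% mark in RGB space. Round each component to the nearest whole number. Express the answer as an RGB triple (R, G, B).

6% corresponds to t = 0.06.
R = 33 + 0.06 × (94 − 33) = 33 + 0.06 × 61 = 36.66 → 37
G = 238 + 0.06 × (14 − 238) = 238 + 0.06 × -224 = 224.56 → 225
B = 94 + 0.06 × (160 − 94) = 94 + 0.06 × 66 = 97.96 → 98
So the blended color is (37, 225, 98), about #25e162.

(37, 225, 98)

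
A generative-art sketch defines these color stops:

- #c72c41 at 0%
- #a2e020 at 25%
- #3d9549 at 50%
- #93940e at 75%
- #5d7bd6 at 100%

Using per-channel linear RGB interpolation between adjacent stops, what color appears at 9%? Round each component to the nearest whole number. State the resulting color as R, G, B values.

(186, 109, 53)

9% lies between the 0% and 25% stops, so the local fraction is t = (9 − 0)/(25 − 0) = 9/25 ≈ 0.36.
#c72c41 → (199, 44, 65); #a2e020 → (162, 224, 32).
R = 199 + 0.36 × (162 − 199) = 185.68 → 186
G = 44 + 0.36 × (224 − 44) = 108.8 → 109
B = 65 + 0.36 × (32 − 65) = 53.12 → 53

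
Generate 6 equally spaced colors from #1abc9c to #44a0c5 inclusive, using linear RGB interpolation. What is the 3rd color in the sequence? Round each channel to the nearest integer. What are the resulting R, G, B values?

(43, 177, 172)

With 6 swatches and endpoints inclusive, swatch 3 sits at t = (3 − 1)/(6 − 1) = 2/5 ≈ 0.4.
#1abc9c → (26, 188, 156); #44a0c5 → (68, 160, 197).
R = 26 + 0.4 × (68 − 26) = 42.8 → 43
G = 188 + 0.4 × (160 − 188) = 176.8 → 177
B = 156 + 0.4 × (197 − 156) = 172.4 → 172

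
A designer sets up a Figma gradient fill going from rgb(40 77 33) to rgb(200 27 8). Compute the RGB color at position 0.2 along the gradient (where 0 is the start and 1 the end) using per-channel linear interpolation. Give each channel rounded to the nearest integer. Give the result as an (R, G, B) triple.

(72, 67, 28)

R = 40 + 0.2 × (200 − 40) = 40 + 0.2 × 160 = 72 → 72
G = 77 + 0.2 × (27 − 77) = 77 + 0.2 × -50 = 67 → 67
B = 33 + 0.2 × (8 − 33) = 33 + 0.2 × -25 = 28 → 28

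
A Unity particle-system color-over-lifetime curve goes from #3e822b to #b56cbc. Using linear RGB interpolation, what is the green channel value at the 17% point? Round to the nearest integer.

G₁ = 130 (from #3e822b), G₂ = 108 (from #b56cbc).
G = 130 + 0.17 × (108 − 130) = 126.26 → 126

126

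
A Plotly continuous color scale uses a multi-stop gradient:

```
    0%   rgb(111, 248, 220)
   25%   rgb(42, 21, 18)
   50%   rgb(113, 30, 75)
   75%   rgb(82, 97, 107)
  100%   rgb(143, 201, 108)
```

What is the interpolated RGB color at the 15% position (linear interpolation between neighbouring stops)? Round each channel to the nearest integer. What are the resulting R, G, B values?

(70, 112, 99)

15% lies between the 0% and 25% stops, so the local fraction is t = (15 − 0)/(25 − 0) = 15/25 ≈ 0.6.
R = 111 + 0.6 × (42 − 111) = 69.6 → 70
G = 248 + 0.6 × (21 − 248) = 111.8 → 112
B = 220 + 0.6 × (18 − 220) = 98.8 → 99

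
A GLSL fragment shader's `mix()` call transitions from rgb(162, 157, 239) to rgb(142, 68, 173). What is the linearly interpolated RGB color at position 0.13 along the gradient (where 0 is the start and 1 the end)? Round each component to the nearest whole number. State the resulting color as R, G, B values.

R = 162 + 0.13 × (142 − 162) = 162 + 0.13 × -20 = 159.4 → 159
G = 157 + 0.13 × (68 − 157) = 157 + 0.13 × -89 = 145.43 → 145
B = 239 + 0.13 × (173 − 239) = 239 + 0.13 × -66 = 230.42 → 230
So the blended color is (159, 145, 230), about #9f91e6.

(159, 145, 230)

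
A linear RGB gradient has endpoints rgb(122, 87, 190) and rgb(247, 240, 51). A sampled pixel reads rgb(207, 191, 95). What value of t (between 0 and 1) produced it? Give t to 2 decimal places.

Invert the lerp on the G channel (largest span, 153): t = (191 − 87) / (240 − 87) = 104/153 = 0.67974.
Check on R: (207 − 122)/(247 − 122) = 0.68 ✓

0.68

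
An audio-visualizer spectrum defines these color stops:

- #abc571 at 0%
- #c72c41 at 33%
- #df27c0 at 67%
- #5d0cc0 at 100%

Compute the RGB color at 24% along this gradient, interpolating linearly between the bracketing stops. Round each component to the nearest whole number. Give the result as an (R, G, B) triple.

(191, 86, 78)

24% lies between the 0% and 33% stops, so the local fraction is t = (24 − 0)/(33 − 0) = 24/33 ≈ 0.7273.
#abc571 → (171, 197, 113); #c72c41 → (199, 44, 65).
R = 171 + 0.7273 × (199 − 171) = 191.364 → 191
G = 197 + 0.7273 × (44 − 197) = 85.723 → 86
B = 113 + 0.7273 × (65 − 113) = 78.09 → 78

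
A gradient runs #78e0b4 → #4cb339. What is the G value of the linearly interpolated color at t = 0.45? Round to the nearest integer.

204

G₁ = 224 (from #78e0b4), G₂ = 179 (from #4cb339).
G = 224 + 0.45 × (179 − 224) = 203.75 → 204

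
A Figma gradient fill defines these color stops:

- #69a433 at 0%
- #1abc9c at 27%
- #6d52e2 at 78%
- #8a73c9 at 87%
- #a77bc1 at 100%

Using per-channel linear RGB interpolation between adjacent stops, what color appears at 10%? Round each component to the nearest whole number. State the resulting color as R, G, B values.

10% lies between the 0% and 27% stops, so the local fraction is t = (10 − 0)/(27 − 0) = 10/27 ≈ 0.3704.
#69a433 → (105, 164, 51); #1abc9c → (26, 188, 156).
R = 105 + 0.3704 × (26 − 105) = 75.738 → 76
G = 164 + 0.3704 × (188 − 164) = 172.89 → 173
B = 51 + 0.3704 × (156 − 51) = 89.892 → 90

(76, 173, 90)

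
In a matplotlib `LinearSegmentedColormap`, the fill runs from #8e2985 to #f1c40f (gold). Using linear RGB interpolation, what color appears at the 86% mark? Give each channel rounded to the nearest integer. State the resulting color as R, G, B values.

(227, 174, 32)

#8e2985 → (142, 41, 133); #f1c40f → (241, 196, 15).
86% corresponds to t = 0.86.
R = 142 + 0.86 × (241 − 142) = 142 + 0.86 × 99 = 227.14 → 227
G = 41 + 0.86 × (196 − 41) = 41 + 0.86 × 155 = 174.3 → 174
B = 133 + 0.86 × (15 − 133) = 133 + 0.86 × -118 = 31.52 → 32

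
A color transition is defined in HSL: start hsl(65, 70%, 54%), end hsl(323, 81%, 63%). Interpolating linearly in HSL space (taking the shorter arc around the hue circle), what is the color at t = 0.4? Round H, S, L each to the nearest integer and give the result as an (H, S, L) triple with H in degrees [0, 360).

(24, 74, 58)

Hue: 323 − 65 = 258°, but |258| > 180 so the shorter arc goes the other way: Δh = 258 − 360 = -102°.
H = 65 + 0.4 × (-102) = 24.2 → 24°
S = 70 + 0.4 × (81 − 70) = 74.4 → 74%
L = 54 + 0.4 × (63 − 54) = 57.6 → 58%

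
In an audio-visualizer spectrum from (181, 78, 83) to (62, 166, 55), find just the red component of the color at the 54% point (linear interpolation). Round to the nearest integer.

117

R = 181 + 0.54 × (62 − 181) = 116.74 → 117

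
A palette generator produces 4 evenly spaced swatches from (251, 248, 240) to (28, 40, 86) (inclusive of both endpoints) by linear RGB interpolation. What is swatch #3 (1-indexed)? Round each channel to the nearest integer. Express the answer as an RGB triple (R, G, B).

(102, 109, 137)

With 4 swatches and endpoints inclusive, swatch 3 sits at t = (3 − 1)/(4 − 1) = 2/3 ≈ 0.6667.
R = 251 + 0.6667 × (28 − 251) = 102.326 → 102
G = 248 + 0.6667 × (40 − 248) = 109.326 → 109
B = 240 + 0.6667 × (86 − 240) = 137.328 → 137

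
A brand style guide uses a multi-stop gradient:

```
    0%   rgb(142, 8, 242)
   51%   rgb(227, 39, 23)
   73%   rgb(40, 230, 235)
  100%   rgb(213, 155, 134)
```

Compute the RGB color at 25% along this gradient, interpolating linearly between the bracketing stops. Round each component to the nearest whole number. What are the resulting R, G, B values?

25% lies between the 0% and 51% stops, so the local fraction is t = (25 − 0)/(51 − 0) = 25/51 ≈ 0.4902.
R = 142 + 0.4902 × (227 − 142) = 183.667 → 184
G = 8 + 0.4902 × (39 − 8) = 23.196 → 23
B = 242 + 0.4902 × (23 − 242) = 134.646 → 135

(184, 23, 135)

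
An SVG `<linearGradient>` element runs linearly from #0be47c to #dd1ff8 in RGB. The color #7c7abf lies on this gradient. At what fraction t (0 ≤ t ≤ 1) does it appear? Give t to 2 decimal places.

Invert the lerp on the R channel (largest span, 210): t = (124 − 11) / (221 − 11) = 113/210 = 0.5381.
Check on G: (122 − 228)/(31 − 228) = 0.5381 ✓

0.54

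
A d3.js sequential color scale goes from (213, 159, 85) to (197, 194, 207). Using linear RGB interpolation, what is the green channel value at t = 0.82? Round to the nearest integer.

G = 159 + 0.82 × (194 − 159) = 187.7 → 188

188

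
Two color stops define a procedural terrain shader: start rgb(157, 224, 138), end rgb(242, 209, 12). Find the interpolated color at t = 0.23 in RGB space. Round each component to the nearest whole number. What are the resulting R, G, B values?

R = 157 + 0.23 × (242 − 157) = 157 + 0.23 × 85 = 176.55 → 177
G = 224 + 0.23 × (209 − 224) = 224 + 0.23 × -15 = 220.55 → 221
B = 138 + 0.23 × (12 − 138) = 138 + 0.23 × -126 = 109.02 → 109

(177, 221, 109)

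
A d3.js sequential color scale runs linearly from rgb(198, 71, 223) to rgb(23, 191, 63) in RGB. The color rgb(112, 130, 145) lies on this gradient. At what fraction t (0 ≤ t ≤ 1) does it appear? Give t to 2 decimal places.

0.49

Invert the lerp on the R channel (largest span, 175): t = (112 − 198) / (23 − 198) = -86/-175 = 0.49143.
Check on G: (130 − 71)/(191 − 71) = 0.4917 ✓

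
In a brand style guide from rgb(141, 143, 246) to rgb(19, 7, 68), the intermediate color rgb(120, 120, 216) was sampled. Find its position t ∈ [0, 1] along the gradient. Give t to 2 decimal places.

0.17

Invert the lerp on the B channel (largest span, 178): t = (216 − 246) / (68 − 246) = -30/-178 = 0.16854.
Check on R: (120 − 141)/(19 − 141) = 0.1721 ✓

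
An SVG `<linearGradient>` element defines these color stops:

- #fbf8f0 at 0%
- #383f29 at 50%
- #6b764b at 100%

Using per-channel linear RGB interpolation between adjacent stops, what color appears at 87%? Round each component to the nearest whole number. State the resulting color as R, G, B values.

(94, 104, 66)

87% lies between the 50% and 100% stops, so the local fraction is t = (87 − 50)/(100 − 50) = 37/50 ≈ 0.74.
#383f29 → (56, 63, 41); #6b764b → (107, 118, 75).
R = 56 + 0.74 × (107 − 56) = 93.74 → 94
G = 63 + 0.74 × (118 − 63) = 103.7 → 104
B = 41 + 0.74 × (75 − 41) = 66.16 → 66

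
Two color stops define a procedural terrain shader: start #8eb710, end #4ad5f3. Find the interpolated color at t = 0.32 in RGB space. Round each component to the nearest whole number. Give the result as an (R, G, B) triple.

#8eb710 → (142, 183, 16); #4ad5f3 → (74, 213, 243).
R = 142 + 0.32 × (74 − 142) = 142 + 0.32 × -68 = 120.24 → 120
G = 183 + 0.32 × (213 − 183) = 183 + 0.32 × 30 = 192.6 → 193
B = 16 + 0.32 × (243 − 16) = 16 + 0.32 × 227 = 88.64 → 89
So the blended color is (120, 193, 89), about #78c159.

(120, 193, 89)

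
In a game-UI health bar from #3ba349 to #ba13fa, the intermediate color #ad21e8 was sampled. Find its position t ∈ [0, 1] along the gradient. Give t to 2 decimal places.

0.90

Invert the lerp on the B channel (largest span, 177): t = (232 − 73) / (250 − 73) = 159/177 = 0.89831.
Check on R: (173 − 59)/(186 − 59) = 0.8976 ✓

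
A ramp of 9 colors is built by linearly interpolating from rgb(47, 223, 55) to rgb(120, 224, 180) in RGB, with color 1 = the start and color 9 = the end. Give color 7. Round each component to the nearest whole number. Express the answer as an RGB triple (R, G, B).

With 9 swatches and endpoints inclusive, swatch 7 sits at t = (7 − 1)/(9 − 1) = 6/8 ≈ 0.75.
R = 47 + 0.75 × (120 − 47) = 101.75 → 102
G = 223 + 0.75 × (224 − 223) = 223.75 → 224
B = 55 + 0.75 × (180 − 55) = 148.75 → 149

(102, 224, 149)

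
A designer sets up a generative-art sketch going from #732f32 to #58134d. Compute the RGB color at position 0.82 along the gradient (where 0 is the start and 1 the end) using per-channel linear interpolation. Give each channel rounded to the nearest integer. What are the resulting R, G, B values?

(93, 24, 72)

#732f32 → (115, 47, 50); #58134d → (88, 19, 77).
R = 115 + 0.82 × (88 − 115) = 115 + 0.82 × -27 = 92.86 → 93
G = 47 + 0.82 × (19 − 47) = 47 + 0.82 × -28 = 24.04 → 24
B = 50 + 0.82 × (77 − 50) = 50 + 0.82 × 27 = 72.14 → 72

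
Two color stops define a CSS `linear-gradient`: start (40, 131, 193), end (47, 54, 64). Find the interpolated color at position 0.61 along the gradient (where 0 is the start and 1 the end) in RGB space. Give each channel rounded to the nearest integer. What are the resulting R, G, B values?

(44, 84, 114)

R = 40 + 0.61 × (47 − 40) = 40 + 0.61 × 7 = 44.27 → 44
G = 131 + 0.61 × (54 − 131) = 131 + 0.61 × -77 = 84.03 → 84
B = 193 + 0.61 × (64 − 193) = 193 + 0.61 × -129 = 114.31 → 114
So the blended color is (44, 84, 114), about #2c5472.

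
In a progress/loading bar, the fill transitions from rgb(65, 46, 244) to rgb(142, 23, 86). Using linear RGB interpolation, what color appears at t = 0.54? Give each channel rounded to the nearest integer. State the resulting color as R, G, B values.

R = 65 + 0.54 × (142 − 65) = 65 + 0.54 × 77 = 106.58 → 107
G = 46 + 0.54 × (23 − 46) = 46 + 0.54 × -23 = 33.58 → 34
B = 244 + 0.54 × (86 − 244) = 244 + 0.54 × -158 = 158.68 → 159

(107, 34, 159)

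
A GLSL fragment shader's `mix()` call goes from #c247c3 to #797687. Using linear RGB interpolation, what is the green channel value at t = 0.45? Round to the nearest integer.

G₁ = 71 (from #c247c3), G₂ = 118 (from #797687).
G = 71 + 0.45 × (118 − 71) = 92.15 → 92

92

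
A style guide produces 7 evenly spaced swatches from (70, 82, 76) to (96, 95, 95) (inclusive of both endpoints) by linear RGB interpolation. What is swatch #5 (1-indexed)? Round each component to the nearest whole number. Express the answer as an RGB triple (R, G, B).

With 7 swatches and endpoints inclusive, swatch 5 sits at t = (5 − 1)/(7 − 1) = 4/6 ≈ 0.6667.
R = 70 + 0.6667 × (96 − 70) = 87.334 → 87
G = 82 + 0.6667 × (95 − 82) = 90.667 → 91
B = 76 + 0.6667 × (95 − 76) = 88.667 → 89

(87, 91, 89)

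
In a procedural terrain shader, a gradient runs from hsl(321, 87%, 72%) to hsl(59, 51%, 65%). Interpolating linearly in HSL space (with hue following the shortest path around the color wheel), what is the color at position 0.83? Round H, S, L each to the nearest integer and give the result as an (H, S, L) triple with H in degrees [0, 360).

Hue: 59 − 321 = -262°, but |-262| > 180 so the shorter arc goes the other way: Δh = -262 + 360 = 98°.
H = 321 + 0.83 × (98) = 402.34 → 402 → 402 mod 360 = 42°
S = 87 + 0.83 × (51 − 87) = 57.12 → 57%
L = 72 + 0.83 × (65 − 72) = 66.19 → 66%

(42, 57, 66)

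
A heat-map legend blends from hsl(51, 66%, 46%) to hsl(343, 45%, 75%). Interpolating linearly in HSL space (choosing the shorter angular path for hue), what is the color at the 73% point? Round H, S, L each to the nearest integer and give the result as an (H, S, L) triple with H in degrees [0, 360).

Hue: 343 − 51 = 292°, but |292| > 180 so the shorter arc goes the other way: Δh = 292 − 360 = -68°.
H = 51 + 0.73 × (-68) = 1.36 → 1°
S = 66 + 0.73 × (45 − 66) = 50.67 → 51%
L = 46 + 0.73 × (75 − 46) = 67.17 → 67%

(1, 51, 67)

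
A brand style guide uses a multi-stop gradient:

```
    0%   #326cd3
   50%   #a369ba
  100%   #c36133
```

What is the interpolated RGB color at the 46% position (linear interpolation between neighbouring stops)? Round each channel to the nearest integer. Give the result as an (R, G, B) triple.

(154, 105, 188)

46% lies between the 0% and 50% stops, so the local fraction is t = (46 − 0)/(50 − 0) = 46/50 ≈ 0.92.
#326cd3 → (50, 108, 211); #a369ba → (163, 105, 186).
R = 50 + 0.92 × (163 − 50) = 153.96 → 154
G = 108 + 0.92 × (105 − 108) = 105.24 → 105
B = 211 + 0.92 × (186 − 211) = 188 → 188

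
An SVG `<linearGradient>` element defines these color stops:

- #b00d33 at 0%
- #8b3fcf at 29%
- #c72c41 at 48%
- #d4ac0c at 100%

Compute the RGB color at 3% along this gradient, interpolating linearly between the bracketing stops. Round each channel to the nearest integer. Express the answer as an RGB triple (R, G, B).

(172, 18, 67)

3% lies between the 0% and 29% stops, so the local fraction is t = (3 − 0)/(29 − 0) = 3/29 ≈ 0.1034.
#b00d33 → (176, 13, 51); #8b3fcf → (139, 63, 207).
R = 176 + 0.1034 × (139 − 176) = 172.174 → 172
G = 13 + 0.1034 × (63 − 13) = 18.17 → 18
B = 51 + 0.1034 × (207 − 51) = 67.13 → 67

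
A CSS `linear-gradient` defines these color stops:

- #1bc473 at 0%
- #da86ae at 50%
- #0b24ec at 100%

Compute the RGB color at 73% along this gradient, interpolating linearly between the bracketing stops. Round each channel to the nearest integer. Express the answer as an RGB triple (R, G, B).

73% lies between the 50% and 100% stops, so the local fraction is t = (73 − 50)/(100 − 50) = 23/50 ≈ 0.46.
#da86ae → (218, 134, 174); #0b24ec → (11, 36, 236).
R = 218 + 0.46 × (11 − 218) = 122.78 → 123
G = 134 + 0.46 × (36 − 134) = 88.92 → 89
B = 174 + 0.46 × (236 − 174) = 202.52 → 203

(123, 89, 203)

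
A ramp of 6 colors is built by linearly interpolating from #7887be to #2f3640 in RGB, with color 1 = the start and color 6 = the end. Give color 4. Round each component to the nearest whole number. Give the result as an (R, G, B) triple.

With 6 swatches and endpoints inclusive, swatch 4 sits at t = (4 − 1)/(6 − 1) = 3/5 ≈ 0.6.
#7887be → (120, 135, 190); #2f3640 → (47, 54, 64).
R = 120 + 0.6 × (47 − 120) = 76.2 → 76
G = 135 + 0.6 × (54 − 135) = 86.4 → 86
B = 190 + 0.6 × (64 − 190) = 114.4 → 114

(76, 86, 114)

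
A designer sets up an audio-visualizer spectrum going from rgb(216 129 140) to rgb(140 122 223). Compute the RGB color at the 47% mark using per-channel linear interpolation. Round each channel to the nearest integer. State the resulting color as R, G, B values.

(180, 126, 179)

47% corresponds to t = 0.47.
R = 216 + 0.47 × (140 − 216) = 216 + 0.47 × -76 = 180.28 → 180
G = 129 + 0.47 × (122 − 129) = 129 + 0.47 × -7 = 125.71 → 126
B = 140 + 0.47 × (223 − 140) = 140 + 0.47 × 83 = 179.01 → 179
So the blended color is (180, 126, 179), about #b47eb3.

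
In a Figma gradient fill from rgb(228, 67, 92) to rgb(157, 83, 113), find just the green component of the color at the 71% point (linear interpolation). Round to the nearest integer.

78

G = 67 + 0.71 × (83 − 67) = 78.36 → 78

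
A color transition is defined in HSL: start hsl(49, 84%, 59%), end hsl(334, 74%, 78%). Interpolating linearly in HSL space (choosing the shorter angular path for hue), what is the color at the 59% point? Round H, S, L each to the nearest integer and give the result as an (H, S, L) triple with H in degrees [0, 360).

(5, 78, 70)

Hue: 334 − 49 = 285°, but |285| > 180 so the shorter arc goes the other way: Δh = 285 − 360 = -75°.
H = 49 + 0.59 × (-75) = 4.75 → 5°
S = 84 + 0.59 × (74 − 84) = 78.1 → 78%
L = 59 + 0.59 × (78 − 59) = 70.21 → 70%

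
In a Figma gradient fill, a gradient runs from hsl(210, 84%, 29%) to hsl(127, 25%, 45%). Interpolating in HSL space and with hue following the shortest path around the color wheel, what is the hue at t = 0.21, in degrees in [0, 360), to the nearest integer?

193

Hue arc: Δh = 127 − 210 = -83° (|Δh| ≤ 180, already the shorter path).
H = 210 + 0.21 × (-83) = 192.57 → 193°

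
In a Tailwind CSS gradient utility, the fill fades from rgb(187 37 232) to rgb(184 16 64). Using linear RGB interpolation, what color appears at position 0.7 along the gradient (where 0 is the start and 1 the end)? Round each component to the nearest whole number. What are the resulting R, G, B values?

(185, 22, 114)

R = 187 + 0.7 × (184 − 187) = 187 + 0.7 × -3 = 184.9 → 185
G = 37 + 0.7 × (16 − 37) = 37 + 0.7 × -21 = 22.3 → 22
B = 232 + 0.7 × (64 − 232) = 232 + 0.7 × -168 = 114.4 → 114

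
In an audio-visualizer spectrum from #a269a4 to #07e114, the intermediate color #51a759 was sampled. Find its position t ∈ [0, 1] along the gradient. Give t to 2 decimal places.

Invert the lerp on the R channel (largest span, 155): t = (81 − 162) / (7 − 162) = -81/-155 = 0.52258.
Check on G: (167 − 105)/(225 − 105) = 0.5167 ✓

0.52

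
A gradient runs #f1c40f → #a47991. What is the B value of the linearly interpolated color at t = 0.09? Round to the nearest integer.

27

B₁ = 15 (from #f1c40f), B₂ = 145 (from #a47991).
B = 15 + 0.09 × (145 − 15) = 26.7 → 27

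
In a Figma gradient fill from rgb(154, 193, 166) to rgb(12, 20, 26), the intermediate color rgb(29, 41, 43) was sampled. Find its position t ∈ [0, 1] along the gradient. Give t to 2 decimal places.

Invert the lerp on the G channel (largest span, 173): t = (41 − 193) / (20 − 193) = -152/-173 = 0.87861.
Check on R: (29 − 154)/(12 − 154) = 0.8803 ✓

0.88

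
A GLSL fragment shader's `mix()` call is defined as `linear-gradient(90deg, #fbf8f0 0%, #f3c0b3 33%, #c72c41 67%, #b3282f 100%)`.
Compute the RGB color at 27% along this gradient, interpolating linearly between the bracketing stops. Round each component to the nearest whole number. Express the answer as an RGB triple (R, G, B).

(244, 202, 190)

27% lies between the 0% and 33% stops, so the local fraction is t = (27 − 0)/(33 − 0) = 27/33 ≈ 0.8182.
#fbf8f0 → (251, 248, 240); #f3c0b3 → (243, 192, 179).
R = 251 + 0.8182 × (243 − 251) = 244.454 → 244
G = 248 + 0.8182 × (192 − 248) = 202.181 → 202
B = 240 + 0.8182 × (179 − 240) = 190.09 → 190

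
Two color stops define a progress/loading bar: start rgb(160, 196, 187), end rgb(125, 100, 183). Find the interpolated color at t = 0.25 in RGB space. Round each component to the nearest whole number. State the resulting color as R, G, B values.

(151, 172, 186)

R = 160 + 0.25 × (125 − 160) = 160 + 0.25 × -35 = 151.25 → 151
G = 196 + 0.25 × (100 − 196) = 196 + 0.25 × -96 = 172 → 172
B = 187 + 0.25 × (183 − 187) = 187 + 0.25 × -4 = 186 → 186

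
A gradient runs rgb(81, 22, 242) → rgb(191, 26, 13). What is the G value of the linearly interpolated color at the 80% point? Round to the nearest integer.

25

G = 22 + 0.8 × (26 − 22) = 25.2 → 25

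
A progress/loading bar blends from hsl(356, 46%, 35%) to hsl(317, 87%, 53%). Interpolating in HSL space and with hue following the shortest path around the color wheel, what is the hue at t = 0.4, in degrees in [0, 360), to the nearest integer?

Hue arc: Δh = 317 − 356 = -39° (|Δh| ≤ 180, already the shorter path).
H = 356 + 0.4 × (-39) = 340.4 → 340°

340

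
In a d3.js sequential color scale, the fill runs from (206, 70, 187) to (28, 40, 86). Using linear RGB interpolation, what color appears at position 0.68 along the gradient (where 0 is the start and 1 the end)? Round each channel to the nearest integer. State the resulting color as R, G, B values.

R = 206 + 0.68 × (28 − 206) = 206 + 0.68 × -178 = 84.96 → 85
G = 70 + 0.68 × (40 − 70) = 70 + 0.68 × -30 = 49.6 → 50
B = 187 + 0.68 × (86 − 187) = 187 + 0.68 × -101 = 118.32 → 118

(85, 50, 118)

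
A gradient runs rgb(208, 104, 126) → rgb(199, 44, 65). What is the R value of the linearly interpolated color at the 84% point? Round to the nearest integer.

200

R = 208 + 0.84 × (199 − 208) = 200.44 → 200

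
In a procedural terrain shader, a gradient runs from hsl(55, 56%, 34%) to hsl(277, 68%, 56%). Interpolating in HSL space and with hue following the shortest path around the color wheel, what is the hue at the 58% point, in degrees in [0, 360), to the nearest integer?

335

Hue: 277 − 55 = 222°, but |222| > 180 so the shorter arc goes the other way: Δh = 222 − 360 = -138°.
H = 55 + 0.58 × (-138) = -25.04 → -25 → -25 mod 360 = 335°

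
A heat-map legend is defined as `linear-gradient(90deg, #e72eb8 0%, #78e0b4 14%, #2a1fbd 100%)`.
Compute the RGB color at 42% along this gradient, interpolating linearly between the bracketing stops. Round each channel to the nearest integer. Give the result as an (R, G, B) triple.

42% lies between the 14% and 100% stops, so the local fraction is t = (42 − 14)/(100 − 14) = 28/86 ≈ 0.3256.
#78e0b4 → (120, 224, 180); #2a1fbd → (42, 31, 189).
R = 120 + 0.3256 × (42 − 120) = 94.603 → 95
G = 224 + 0.3256 × (31 − 224) = 161.159 → 161
B = 180 + 0.3256 × (189 − 180) = 182.93 → 183

(95, 161, 183)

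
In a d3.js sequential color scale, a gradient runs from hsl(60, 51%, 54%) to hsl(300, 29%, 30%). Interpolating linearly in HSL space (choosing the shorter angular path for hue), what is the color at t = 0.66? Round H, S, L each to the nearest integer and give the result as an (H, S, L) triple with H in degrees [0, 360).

(341, 36, 38)

Hue: 300 − 60 = 240°, but |240| > 180 so the shorter arc goes the other way: Δh = 240 − 360 = -120°.
H = 60 + 0.66 × (-120) = -19.2 → -19 → -19 mod 360 = 341°
S = 51 + 0.66 × (29 − 51) = 36.48 → 36%
L = 54 + 0.66 × (30 − 54) = 38.16 → 38%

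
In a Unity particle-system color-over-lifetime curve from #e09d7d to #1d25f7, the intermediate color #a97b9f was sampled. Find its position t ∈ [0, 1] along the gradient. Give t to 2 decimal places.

0.28

Invert the lerp on the R channel (largest span, 195): t = (169 − 224) / (29 − 224) = -55/-195 = 0.28205.
Check on G: (123 − 157)/(37 − 157) = 0.2833 ✓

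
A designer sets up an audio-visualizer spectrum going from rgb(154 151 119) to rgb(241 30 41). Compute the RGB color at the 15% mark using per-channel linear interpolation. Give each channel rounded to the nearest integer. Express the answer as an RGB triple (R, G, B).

(167, 133, 107)

15% corresponds to t = 0.15.
R = 154 + 0.15 × (241 − 154) = 154 + 0.15 × 87 = 167.05 → 167
G = 151 + 0.15 × (30 − 151) = 151 + 0.15 × -121 = 132.85 → 133
B = 119 + 0.15 × (41 − 119) = 119 + 0.15 × -78 = 107.3 → 107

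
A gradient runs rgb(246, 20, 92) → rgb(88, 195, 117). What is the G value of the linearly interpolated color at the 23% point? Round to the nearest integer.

60

G = 20 + 0.23 × (195 − 20) = 60.25 → 60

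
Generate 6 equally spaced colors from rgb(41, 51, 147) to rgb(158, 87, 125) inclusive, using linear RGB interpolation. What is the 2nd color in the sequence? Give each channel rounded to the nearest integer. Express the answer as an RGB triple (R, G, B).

With 6 swatches and endpoints inclusive, swatch 2 sits at t = (2 − 1)/(6 − 1) = 1/5 ≈ 0.2.
R = 41 + 0.2 × (158 − 41) = 64.4 → 64
G = 51 + 0.2 × (87 − 51) = 58.2 → 58
B = 147 + 0.2 × (125 − 147) = 142.6 → 143

(64, 58, 143)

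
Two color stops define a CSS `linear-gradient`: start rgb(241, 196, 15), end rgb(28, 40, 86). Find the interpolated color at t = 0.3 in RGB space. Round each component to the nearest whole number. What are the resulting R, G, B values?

(177, 149, 36)

R = 241 + 0.3 × (28 − 241) = 241 + 0.3 × -213 = 177.1 → 177
G = 196 + 0.3 × (40 − 196) = 196 + 0.3 × -156 = 149.2 → 149
B = 15 + 0.3 × (86 − 15) = 15 + 0.3 × 71 = 36.3 → 36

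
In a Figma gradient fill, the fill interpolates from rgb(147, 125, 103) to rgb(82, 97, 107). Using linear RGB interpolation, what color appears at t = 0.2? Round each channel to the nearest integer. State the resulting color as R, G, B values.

(134, 119, 104)

R = 147 + 0.2 × (82 − 147) = 147 + 0.2 × -65 = 134 → 134
G = 125 + 0.2 × (97 − 125) = 125 + 0.2 × -28 = 119.4 → 119
B = 103 + 0.2 × (107 − 103) = 103 + 0.2 × 4 = 103.8 → 104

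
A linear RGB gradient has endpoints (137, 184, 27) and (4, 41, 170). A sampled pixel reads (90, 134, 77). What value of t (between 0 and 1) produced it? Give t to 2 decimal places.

Invert the lerp on the G channel (largest span, 143): t = (134 − 184) / (41 − 184) = -50/-143 = 0.34965.
Check on R: (90 − 137)/(4 − 137) = 0.3534 ✓

0.35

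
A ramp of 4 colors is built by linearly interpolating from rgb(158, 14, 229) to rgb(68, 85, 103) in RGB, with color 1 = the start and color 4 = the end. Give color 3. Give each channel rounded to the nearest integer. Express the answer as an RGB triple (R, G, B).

With 4 swatches and endpoints inclusive, swatch 3 sits at t = (3 − 1)/(4 − 1) = 2/3 ≈ 0.6667.
R = 158 + 0.6667 × (68 − 158) = 97.997 → 98
G = 14 + 0.6667 × (85 − 14) = 61.336 → 61
B = 229 + 0.6667 × (103 − 229) = 144.996 → 145

(98, 61, 145)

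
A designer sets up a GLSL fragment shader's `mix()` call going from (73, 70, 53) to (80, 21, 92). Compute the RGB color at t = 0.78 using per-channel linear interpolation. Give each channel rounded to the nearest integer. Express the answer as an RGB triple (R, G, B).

R = 73 + 0.78 × (80 − 73) = 73 + 0.78 × 7 = 78.46 → 78
G = 70 + 0.78 × (21 − 70) = 70 + 0.78 × -49 = 31.78 → 32
B = 53 + 0.78 × (92 − 53) = 53 + 0.78 × 39 = 83.42 → 83

(78, 32, 83)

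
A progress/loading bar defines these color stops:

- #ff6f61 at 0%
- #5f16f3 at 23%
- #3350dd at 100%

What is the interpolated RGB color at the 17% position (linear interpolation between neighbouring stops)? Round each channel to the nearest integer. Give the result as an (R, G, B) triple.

(137, 45, 205)

17% lies between the 0% and 23% stops, so the local fraction is t = (17 − 0)/(23 − 0) = 17/23 ≈ 0.7391.
#ff6f61 → (255, 111, 97); #5f16f3 → (95, 22, 243).
R = 255 + 0.7391 × (95 − 255) = 136.744 → 137
G = 111 + 0.7391 × (22 − 111) = 45.22 → 45
B = 97 + 0.7391 × (243 − 97) = 204.909 → 205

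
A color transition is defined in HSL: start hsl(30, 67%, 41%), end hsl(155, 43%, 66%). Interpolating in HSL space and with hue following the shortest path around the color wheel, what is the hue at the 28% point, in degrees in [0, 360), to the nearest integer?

65

Hue arc: Δh = 155 − 30 = 125° (|Δh| ≤ 180, already the shorter path).
H = 30 + 0.28 × (125) = 65 → 65°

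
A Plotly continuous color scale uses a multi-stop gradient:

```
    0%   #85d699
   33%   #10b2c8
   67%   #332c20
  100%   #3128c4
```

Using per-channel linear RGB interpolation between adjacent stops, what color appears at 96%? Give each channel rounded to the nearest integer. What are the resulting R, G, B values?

96% lies between the 67% and 100% stops, so the local fraction is t = (96 − 67)/(100 − 67) = 29/33 ≈ 0.8788.
#332c20 → (51, 44, 32); #3128c4 → (49, 40, 196).
R = 51 + 0.8788 × (49 − 51) = 49.242 → 49
G = 44 + 0.8788 × (40 − 44) = 40.485 → 40
B = 32 + 0.8788 × (196 − 32) = 176.123 → 176

(49, 40, 176)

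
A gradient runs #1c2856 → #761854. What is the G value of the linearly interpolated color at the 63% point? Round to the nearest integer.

G₁ = 40 (from #1c2856), G₂ = 24 (from #761854).
G = 40 + 0.63 × (24 − 40) = 29.92 → 30

30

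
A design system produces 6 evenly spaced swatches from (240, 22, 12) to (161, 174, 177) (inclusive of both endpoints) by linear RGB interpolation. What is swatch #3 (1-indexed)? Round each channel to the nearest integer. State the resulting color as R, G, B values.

With 6 swatches and endpoints inclusive, swatch 3 sits at t = (3 − 1)/(6 − 1) = 2/5 ≈ 0.4.
R = 240 + 0.4 × (161 − 240) = 208.4 → 208
G = 22 + 0.4 × (174 − 22) = 82.8 → 83
B = 12 + 0.4 × (177 − 12) = 78 → 78

(208, 83, 78)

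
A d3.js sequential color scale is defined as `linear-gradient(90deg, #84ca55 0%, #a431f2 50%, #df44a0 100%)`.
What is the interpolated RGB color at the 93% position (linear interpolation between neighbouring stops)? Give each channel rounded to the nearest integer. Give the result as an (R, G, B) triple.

93% lies between the 50% and 100% stops, so the local fraction is t = (93 − 50)/(100 − 50) = 43/50 ≈ 0.86.
#a431f2 → (164, 49, 242); #df44a0 → (223, 68, 160).
R = 164 + 0.86 × (223 − 164) = 214.74 → 215
G = 49 + 0.86 × (68 − 49) = 65.34 → 65
B = 242 + 0.86 × (160 − 242) = 171.48 → 171

(215, 65, 171)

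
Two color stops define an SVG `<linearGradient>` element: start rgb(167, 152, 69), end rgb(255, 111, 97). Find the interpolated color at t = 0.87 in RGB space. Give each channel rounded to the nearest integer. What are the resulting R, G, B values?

R = 167 + 0.87 × (255 − 167) = 167 + 0.87 × 88 = 243.56 → 244
G = 152 + 0.87 × (111 − 152) = 152 + 0.87 × -41 = 116.33 → 116
B = 69 + 0.87 × (97 − 69) = 69 + 0.87 × 28 = 93.36 → 93

(244, 116, 93)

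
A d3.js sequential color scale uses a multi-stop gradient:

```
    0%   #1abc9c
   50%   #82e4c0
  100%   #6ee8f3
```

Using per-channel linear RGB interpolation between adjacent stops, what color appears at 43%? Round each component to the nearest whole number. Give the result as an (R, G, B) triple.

(115, 222, 187)

43% lies between the 0% and 50% stops, so the local fraction is t = (43 − 0)/(50 − 0) = 43/50 ≈ 0.86.
#1abc9c → (26, 188, 156); #82e4c0 → (130, 228, 192).
R = 26 + 0.86 × (130 − 26) = 115.44 → 115
G = 188 + 0.86 × (228 − 188) = 222.4 → 222
B = 156 + 0.86 × (192 − 156) = 186.96 → 187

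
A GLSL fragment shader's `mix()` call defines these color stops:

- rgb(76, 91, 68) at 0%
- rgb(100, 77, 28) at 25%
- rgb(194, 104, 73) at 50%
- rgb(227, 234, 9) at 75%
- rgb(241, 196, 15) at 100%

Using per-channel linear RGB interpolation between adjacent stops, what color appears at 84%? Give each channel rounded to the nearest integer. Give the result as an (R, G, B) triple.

84% lies between the 75% and 100% stops, so the local fraction is t = (84 − 75)/(100 − 75) = 9/25 ≈ 0.36.
R = 227 + 0.36 × (241 − 227) = 232.04 → 232
G = 234 + 0.36 × (196 − 234) = 220.32 → 220
B = 9 + 0.36 × (15 − 9) = 11.16 → 11

(232, 220, 11)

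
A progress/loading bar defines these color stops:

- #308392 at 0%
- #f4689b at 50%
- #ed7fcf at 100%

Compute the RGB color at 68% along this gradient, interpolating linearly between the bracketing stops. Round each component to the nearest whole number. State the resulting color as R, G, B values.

(241, 112, 174)

68% lies between the 50% and 100% stops, so the local fraction is t = (68 − 50)/(100 − 50) = 18/50 ≈ 0.36.
#f4689b → (244, 104, 155); #ed7fcf → (237, 127, 207).
R = 244 + 0.36 × (237 − 244) = 241.48 → 241
G = 104 + 0.36 × (127 − 104) = 112.28 → 112
B = 155 + 0.36 × (207 − 155) = 173.72 → 174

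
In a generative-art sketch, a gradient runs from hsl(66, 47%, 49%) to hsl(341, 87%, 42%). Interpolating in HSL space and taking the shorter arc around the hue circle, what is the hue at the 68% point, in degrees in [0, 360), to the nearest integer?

8

Hue: 341 − 66 = 275°, but |275| > 180 so the shorter arc goes the other way: Δh = 275 − 360 = -85°.
H = 66 + 0.68 × (-85) = 8.2 → 8°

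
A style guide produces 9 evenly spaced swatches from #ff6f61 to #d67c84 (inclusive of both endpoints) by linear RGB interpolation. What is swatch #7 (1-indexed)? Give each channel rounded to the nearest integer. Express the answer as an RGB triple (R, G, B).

(224, 121, 123)

With 9 swatches and endpoints inclusive, swatch 7 sits at t = (7 − 1)/(9 − 1) = 6/8 ≈ 0.75.
#ff6f61 → (255, 111, 97); #d67c84 → (214, 124, 132).
R = 255 + 0.75 × (214 − 255) = 224.25 → 224
G = 111 + 0.75 × (124 − 111) = 120.75 → 121
B = 97 + 0.75 × (132 − 97) = 123.25 → 123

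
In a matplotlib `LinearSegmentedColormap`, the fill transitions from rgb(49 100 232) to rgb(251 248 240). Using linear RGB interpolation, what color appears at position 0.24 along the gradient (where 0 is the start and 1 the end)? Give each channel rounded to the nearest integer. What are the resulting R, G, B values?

(97, 136, 234)

R = 49 + 0.24 × (251 − 49) = 49 + 0.24 × 202 = 97.48 → 97
G = 100 + 0.24 × (248 − 100) = 100 + 0.24 × 148 = 135.52 → 136
B = 232 + 0.24 × (240 − 232) = 232 + 0.24 × 8 = 233.92 → 234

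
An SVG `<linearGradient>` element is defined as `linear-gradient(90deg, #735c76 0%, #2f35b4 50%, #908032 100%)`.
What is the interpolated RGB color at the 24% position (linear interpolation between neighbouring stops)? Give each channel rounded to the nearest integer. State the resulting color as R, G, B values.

24% lies between the 0% and 50% stops, so the local fraction is t = (24 − 0)/(50 − 0) = 24/50 ≈ 0.48.
#735c76 → (115, 92, 118); #2f35b4 → (47, 53, 180).
R = 115 + 0.48 × (47 − 115) = 82.36 → 82
G = 92 + 0.48 × (53 − 92) = 73.28 → 73
B = 118 + 0.48 × (180 − 118) = 147.76 → 148

(82, 73, 148)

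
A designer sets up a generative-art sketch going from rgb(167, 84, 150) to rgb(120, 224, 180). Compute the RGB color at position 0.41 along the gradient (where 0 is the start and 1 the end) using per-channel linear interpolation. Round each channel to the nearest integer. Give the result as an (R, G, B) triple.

R = 167 + 0.41 × (120 − 167) = 167 + 0.41 × -47 = 147.73 → 148
G = 84 + 0.41 × (224 − 84) = 84 + 0.41 × 140 = 141.4 → 141
B = 150 + 0.41 × (180 − 150) = 150 + 0.41 × 30 = 162.3 → 162

(148, 141, 162)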